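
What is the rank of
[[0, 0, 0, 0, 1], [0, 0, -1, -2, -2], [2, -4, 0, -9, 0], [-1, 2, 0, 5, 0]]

Swap R1 and R3.
Multiply R1 by 1/2.
Add R1 to R4.
Multiply R2 by -1.
Swap R3 and R4.
Multiply R3 by 2.
Subtract 2 times R4 from R2.
Subtract 2 times R3 from R2.
Add 9/2 times R3 to R1.
The reduced form has 4 nonzero rows.

rank = 4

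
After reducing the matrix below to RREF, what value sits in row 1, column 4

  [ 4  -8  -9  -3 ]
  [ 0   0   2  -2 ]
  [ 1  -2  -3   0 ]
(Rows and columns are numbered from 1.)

-3

Multiply r1 by 1/4.
  [ 1  -2  -9/4  -3/4 ]
  [ 0   0     2    -2 ]
  [ 1  -2    -3     0 ]
Subtract r1 from r3.
  [ 1  -2  -9/4  -3/4 ]
  [ 0   0     2    -2 ]
  [ 0   0  -3/4   3/4 ]
Multiply r2 by 1/2.
  [ 1  -2  -9/4  -3/4 ]
  [ 0   0     1    -1 ]
  [ 0   0  -3/4   3/4 ]
Add 3/4 times r2 to r3.
  [ 1  -2  -9/4  -3/4 ]
  [ 0   0     1    -1 ]
  [ 0   0     0     0 ]
Add 9/4 times r2 to r1.
  [ 1  -2  0  -3 ]
  [ 0   0  1  -1 ]
  [ 0   0  0   0 ]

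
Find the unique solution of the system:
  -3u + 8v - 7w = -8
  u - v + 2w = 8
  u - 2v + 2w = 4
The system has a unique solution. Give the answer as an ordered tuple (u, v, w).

(4, 4, 4)

Form the augmented matrix and row-reduce:
  [ -3   8  -7  |  -8 ]
  [  1  -1   2  |   8 ]
  [  1  -2   2  |   4 ]
ρ1 ← -1/3·ρ1
  [ 1  -8/3  7/3  |  8/3 ]
  [ 1    -1    2  |    8 ]
  [ 1    -2    2  |    4 ]
ρ2 ← ρ2 − ρ1
  [ 1  -8/3   7/3  |   8/3 ]
  [ 0   5/3  -1/3  |  16/3 ]
  [ 1    -2     2  |     4 ]
ρ3 ← ρ3 − ρ1
  [ 1  -8/3   7/3  |   8/3 ]
  [ 0   5/3  -1/3  |  16/3 ]
  [ 0   2/3  -1/3  |   4/3 ]
ρ2 ← 3/5·ρ2
  [ 1  -8/3   7/3  |   8/3 ]
  [ 0     1  -1/5  |  16/5 ]
  [ 0   2/3  -1/3  |   4/3 ]
ρ3 ← ρ3 − 2/3·ρ2
  [ 1  -8/3   7/3  |   8/3 ]
  [ 0     1  -1/5  |  16/5 ]
  [ 0     0  -1/5  |  -4/5 ]
ρ3 ← -5·ρ3
  [ 1  -8/3   7/3  |   8/3 ]
  [ 0     1  -1/5  |  16/5 ]
  [ 0     0     1  |     4 ]
ρ2 ← ρ2 + 1/5·ρ3
  [ 1  -8/3  7/3  |  8/3 ]
  [ 0     1    0  |    4 ]
  [ 0     0    1  |    4 ]
ρ1 ← ρ1 − 7/3·ρ3
  [ 1  -8/3  0  |  -20/3 ]
  [ 0     1  0  |      4 ]
  [ 0     0  1  |      4 ]
ρ1 ← ρ1 + 8/3·ρ2
  [ 1  0  0  |  4 ]
  [ 0  1  0  |  4 ]
  [ 0  0  1  |  4 ]
Reading off the last column: u = 4, v = 4, w = 4.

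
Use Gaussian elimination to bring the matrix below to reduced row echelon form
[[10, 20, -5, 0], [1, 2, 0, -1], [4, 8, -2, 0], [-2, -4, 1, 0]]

r1 → 1/10·r1
r2 → r2 − r1
r3 → r3 − 4·r1
r4 → r4 + 2·r1
r2 → 2·r2
r1 → r1 + 1/2·r2

[[1, 2, 0, -1], [0, 0, 1, -2], [0, 0, 0, 0], [0, 0, 0, 0]]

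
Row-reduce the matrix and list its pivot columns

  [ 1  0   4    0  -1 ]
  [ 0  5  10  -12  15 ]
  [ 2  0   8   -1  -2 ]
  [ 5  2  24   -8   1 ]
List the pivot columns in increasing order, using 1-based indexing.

R3 -> R3 − 2·R1
  [ 1  0   4    0  -1 ]
  [ 0  5  10  -12  15 ]
  [ 0  0   0   -1   0 ]
  [ 5  2  24   -8   1 ]
R4 -> R4 − 5·R1
  [ 1  0   4    0  -1 ]
  [ 0  5  10  -12  15 ]
  [ 0  0   0   -1   0 ]
  [ 0  2   4   -8   6 ]
R2 -> 1/5·R2
  [ 1  0  4      0  -1 ]
  [ 0  1  2  -12/5   3 ]
  [ 0  0  0     -1   0 ]
  [ 0  2  4     -8   6 ]
R4 -> R4 − 2·R2
  [ 1  0  4      0  -1 ]
  [ 0  1  2  -12/5   3 ]
  [ 0  0  0     -1   0 ]
  [ 0  0  0  -16/5   0 ]
R3 -> -1·R3
  [ 1  0  4      0  -1 ]
  [ 0  1  2  -12/5   3 ]
  [ 0  0  0      1   0 ]
  [ 0  0  0  -16/5   0 ]
R4 -> R4 + 16/5·R3
  [ 1  0  4      0  -1 ]
  [ 0  1  2  -12/5   3 ]
  [ 0  0  0      1   0 ]
  [ 0  0  0      0   0 ]
R2 -> R2 + 12/5·R3
  [ 1  0  4  0  -1 ]
  [ 0  1  2  0   3 ]
  [ 0  0  0  1   0 ]
  [ 0  0  0  0   0 ]
Pivot columns are the columns containing a leading 1.

1, 2, 4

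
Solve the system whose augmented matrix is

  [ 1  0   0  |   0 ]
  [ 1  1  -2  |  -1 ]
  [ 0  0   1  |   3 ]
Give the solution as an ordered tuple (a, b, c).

R2 -> R2 − R1
  [ 1  0   0  |   0 ]
  [ 0  1  -2  |  -1 ]
  [ 0  0   1  |   3 ]
R2 -> R2 + 2·R3
  [ 1  0  0  |  0 ]
  [ 0  1  0  |  5 ]
  [ 0  0  1  |  3 ]
Reading off the last column: a = 0, b = 5, c = 3.

(0, 5, 3)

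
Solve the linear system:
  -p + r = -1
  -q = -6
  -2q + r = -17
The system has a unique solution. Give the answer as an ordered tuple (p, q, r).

(-4, 6, -5)

Form the augmented matrix and row-reduce:
  [ -1   0  1  |   -1 ]
  [  0  -1  0  |   -6 ]
  [  0  -2  1  |  -17 ]
Multiply R1 by -1.
  [ 1   0  -1  |    1 ]
  [ 0  -1   0  |   -6 ]
  [ 0  -2   1  |  -17 ]
Multiply R2 by -1.
  [ 1   0  -1  |    1 ]
  [ 0   1   0  |    6 ]
  [ 0  -2   1  |  -17 ]
Add 2 times R2 to R3.
  [ 1  0  -1  |   1 ]
  [ 0  1   0  |   6 ]
  [ 0  0   1  |  -5 ]
Add R3 to R1.
  [ 1  0  0  |  -4 ]
  [ 0  1  0  |   6 ]
  [ 0  0  1  |  -5 ]
Reading off the last column: p = -4, q = 6, r = -5.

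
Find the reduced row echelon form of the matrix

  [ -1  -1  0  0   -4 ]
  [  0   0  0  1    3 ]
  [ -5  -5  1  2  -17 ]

R1 -> -1·R1
  [  1   1  0  0    4 ]
  [  0   0  0  1    3 ]
  [ -5  -5  1  2  -17 ]
R3 -> R3 + 5·R1
  [ 1  1  0  0  4 ]
  [ 0  0  0  1  3 ]
  [ 0  0  1  2  3 ]
R2 ↔ R3
  [ 1  1  0  0  4 ]
  [ 0  0  1  2  3 ]
  [ 0  0  0  1  3 ]
R2 -> R2 − 2·R3
  [ 1  1  0  0   4 ]
  [ 0  0  1  0  -3 ]
  [ 0  0  0  1   3 ]

[[1, 1, 0, 0, 4], [0, 0, 1, 0, -3], [0, 0, 0, 1, 3]]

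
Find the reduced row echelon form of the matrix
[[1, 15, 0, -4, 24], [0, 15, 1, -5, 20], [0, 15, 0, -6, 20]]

ρ2 → 1/15·ρ2
  [ 1  15     0    -4   24 ]
  [ 0   1  1/15  -1/3  4/3 ]
  [ 0  15     0    -6   20 ]
ρ3 → ρ3 − 15·ρ2
  [ 1  15     0    -4   24 ]
  [ 0   1  1/15  -1/3  4/3 ]
  [ 0   0    -1    -1    0 ]
ρ3 → -1·ρ3
  [ 1  15     0    -4   24 ]
  [ 0   1  1/15  -1/3  4/3 ]
  [ 0   0     1     1    0 ]
ρ2 → ρ2 − 1/15·ρ3
  [ 1  15  0    -4   24 ]
  [ 0   1  0  -2/5  4/3 ]
  [ 0   0  1     1    0 ]
ρ1 → ρ1 − 15·ρ2
  [ 1  0  0     2    4 ]
  [ 0  1  0  -2/5  4/3 ]
  [ 0  0  1     1    0 ]

[[1, 0, 0, 2, 4], [0, 1, 0, -2/5, 4/3], [0, 0, 1, 1, 0]]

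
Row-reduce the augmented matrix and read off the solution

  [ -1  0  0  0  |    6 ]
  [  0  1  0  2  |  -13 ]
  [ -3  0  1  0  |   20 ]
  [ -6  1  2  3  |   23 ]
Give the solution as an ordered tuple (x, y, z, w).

(-6, -5, 2, -4)

r1 ← -1·r1
  [  1  0  0  0  |   -6 ]
  [  0  1  0  2  |  -13 ]
  [ -3  0  1  0  |   20 ]
  [ -6  1  2  3  |   23 ]
r3 ← r3 + 3·r1
  [  1  0  0  0  |   -6 ]
  [  0  1  0  2  |  -13 ]
  [  0  0  1  0  |    2 ]
  [ -6  1  2  3  |   23 ]
r4 ← r4 + 6·r1
  [ 1  0  0  0  |   -6 ]
  [ 0  1  0  2  |  -13 ]
  [ 0  0  1  0  |    2 ]
  [ 0  1  2  3  |  -13 ]
r4 ← r4 − r2
  [ 1  0  0  0  |   -6 ]
  [ 0  1  0  2  |  -13 ]
  [ 0  0  1  0  |    2 ]
  [ 0  0  2  1  |    0 ]
r4 ← r4 − 2·r3
  [ 1  0  0  0  |   -6 ]
  [ 0  1  0  2  |  -13 ]
  [ 0  0  1  0  |    2 ]
  [ 0  0  0  1  |   -4 ]
r2 ← r2 − 2·r4
  [ 1  0  0  0  |  -6 ]
  [ 0  1  0  0  |  -5 ]
  [ 0  0  1  0  |   2 ]
  [ 0  0  0  1  |  -4 ]
Reading off the last column: x = -6, y = -5, z = 2, w = -4.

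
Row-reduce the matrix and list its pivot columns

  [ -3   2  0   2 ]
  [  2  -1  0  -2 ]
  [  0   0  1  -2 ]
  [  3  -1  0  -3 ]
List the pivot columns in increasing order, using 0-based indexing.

Multiply ρ1 by -1/3.
Subtract 2 times ρ1 from ρ2.
Subtract 3 times ρ1 from ρ4.
Multiply ρ2 by 3.
Subtract ρ2 from ρ4.
Add 2 times ρ4 to ρ3.
Add 2 times ρ4 to ρ2.
Add 2/3 times ρ4 to ρ1.
Add 2/3 times ρ2 to ρ1.
Pivot columns are the columns containing a leading 1.

0, 1, 2, 3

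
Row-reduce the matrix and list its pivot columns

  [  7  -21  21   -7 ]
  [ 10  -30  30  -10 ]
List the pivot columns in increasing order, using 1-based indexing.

R1 ← 1/7·R1
  [  1   -3   3   -1 ]
  [ 10  -30  30  -10 ]
R2 ← R2 − 10·R1
  [ 1  -3  3  -1 ]
  [ 0   0  0   0 ]
Pivot columns are the columns containing a leading 1.

1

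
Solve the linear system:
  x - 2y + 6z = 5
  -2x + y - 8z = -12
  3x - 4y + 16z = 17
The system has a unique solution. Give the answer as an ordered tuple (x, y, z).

(3, 2, 1)

Form the augmented matrix and row-reduce:
  [  1  -2   6  |    5 ]
  [ -2   1  -8  |  -12 ]
  [  3  -4  16  |   17 ]
R2 -> R2 + 2·R1
R3 -> R3 − 3·R1
R2 -> -1/3·R2
R3 -> R3 − 2·R2
R3 -> 3/2·R3
R2 -> R2 + 4/3·R3
R1 -> R1 − 6·R3
R1 -> R1 + 2·R2
Reading off the last column: x = 3, y = 2, z = 1.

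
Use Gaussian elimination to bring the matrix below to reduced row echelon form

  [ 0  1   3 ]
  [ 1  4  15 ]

ρ1 <-> ρ2
  [ 1  4  15 ]
  [ 0  1   3 ]
ρ1 → ρ1 − 4·ρ2
  [ 1  0  3 ]
  [ 0  1  3 ]

[[1, 0, 3], [0, 1, 3]]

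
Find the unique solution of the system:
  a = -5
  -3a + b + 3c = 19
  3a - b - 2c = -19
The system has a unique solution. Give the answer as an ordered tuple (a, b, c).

Form the augmented matrix and row-reduce:
  [  1   0   0  |   -5 ]
  [ -3   1   3  |   19 ]
  [  3  -1  -2  |  -19 ]
ρ2 ← ρ2 + 3·ρ1
ρ3 ← ρ3 − 3·ρ1
ρ3 ← ρ3 + ρ2
ρ2 ← ρ2 − 3·ρ3
Reading off the last column: a = -5, b = 4, c = 0.

(-5, 4, 0)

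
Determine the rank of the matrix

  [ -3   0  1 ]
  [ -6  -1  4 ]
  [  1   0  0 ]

R1 → -1/3·R1
R2 → R2 + 6·R1
R3 → R3 − R1
R2 → -1·R2
R3 → 3·R3
R2 → R2 + 2·R3
R1 → R1 + 1/3·R3
The reduced form has 3 nonzero rows.

rank = 3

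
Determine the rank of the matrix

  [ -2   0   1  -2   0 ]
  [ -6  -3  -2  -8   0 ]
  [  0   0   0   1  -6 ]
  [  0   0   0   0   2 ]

rank = 4

R1 → -1/2·R1
  [  1   0  -1/2   1   0 ]
  [ -6  -3    -2  -8   0 ]
  [  0   0     0   1  -6 ]
  [  0   0     0   0   2 ]
R2 → R2 + 6·R1
  [ 1   0  -1/2   1   0 ]
  [ 0  -3    -5  -2   0 ]
  [ 0   0     0   1  -6 ]
  [ 0   0     0   0   2 ]
R2 → -1/3·R2
  [ 1  0  -1/2    1   0 ]
  [ 0  1   5/3  2/3   0 ]
  [ 0  0     0    1  -6 ]
  [ 0  0     0    0   2 ]
R4 → 1/2·R4
  [ 1  0  -1/2    1   0 ]
  [ 0  1   5/3  2/3   0 ]
  [ 0  0     0    1  -6 ]
  [ 0  0     0    0   1 ]
R3 → R3 + 6·R4
  [ 1  0  -1/2    1  0 ]
  [ 0  1   5/3  2/3  0 ]
  [ 0  0     0    1  0 ]
  [ 0  0     0    0  1 ]
R2 → R2 − 2/3·R3
  [ 1  0  -1/2  1  0 ]
  [ 0  1   5/3  0  0 ]
  [ 0  0     0  1  0 ]
  [ 0  0     0  0  1 ]
R1 → R1 − R3
  [ 1  0  -1/2  0  0 ]
  [ 0  1   5/3  0  0 ]
  [ 0  0     0  1  0 ]
  [ 0  0     0  0  1 ]
The reduced form has 4 nonzero rows.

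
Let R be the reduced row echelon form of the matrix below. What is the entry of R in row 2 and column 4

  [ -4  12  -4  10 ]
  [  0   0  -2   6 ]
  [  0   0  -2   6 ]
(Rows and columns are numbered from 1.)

ρ1 := -1/4·ρ1
  [ 1  -3   1  -5/2 ]
  [ 0   0  -2     6 ]
  [ 0   0  -2     6 ]
ρ2 := -1/2·ρ2
  [ 1  -3   1  -5/2 ]
  [ 0   0   1    -3 ]
  [ 0   0  -2     6 ]
ρ3 := ρ3 + 2·ρ2
  [ 1  -3  1  -5/2 ]
  [ 0   0  1    -3 ]
  [ 0   0  0     0 ]
ρ1 := ρ1 − ρ2
  [ 1  -3  0  1/2 ]
  [ 0   0  1   -3 ]
  [ 0   0  0    0 ]

-3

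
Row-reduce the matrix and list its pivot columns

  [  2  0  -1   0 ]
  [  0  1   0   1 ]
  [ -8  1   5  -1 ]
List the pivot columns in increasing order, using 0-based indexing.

0, 1, 2

ρ1 := 1/2·ρ1
  [  1  0  -1/2   0 ]
  [  0  1     0   1 ]
  [ -8  1     5  -1 ]
ρ3 := ρ3 + 8·ρ1
  [ 1  0  -1/2   0 ]
  [ 0  1     0   1 ]
  [ 0  1     1  -1 ]
ρ3 := ρ3 − ρ2
  [ 1  0  -1/2   0 ]
  [ 0  1     0   1 ]
  [ 0  0     1  -2 ]
ρ1 := ρ1 + 1/2·ρ3
  [ 1  0  0  -1 ]
  [ 0  1  0   1 ]
  [ 0  0  1  -2 ]
Pivot columns are the columns containing a leading 1.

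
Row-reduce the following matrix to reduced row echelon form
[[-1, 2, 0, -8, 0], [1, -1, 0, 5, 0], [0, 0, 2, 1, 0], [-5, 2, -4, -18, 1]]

[[1, 0, 0, 2, 0], [0, 1, 0, -3, 0], [0, 0, 1, 1/2, 0], [0, 0, 0, 0, 1]]

R1 := -1·R1
  [  1  -2   0    8  0 ]
  [  1  -1   0    5  0 ]
  [  0   0   2    1  0 ]
  [ -5   2  -4  -18  1 ]
R2 := R2 − R1
  [  1  -2   0    8  0 ]
  [  0   1   0   -3  0 ]
  [  0   0   2    1  0 ]
  [ -5   2  -4  -18  1 ]
R4 := R4 + 5·R1
  [ 1  -2   0   8  0 ]
  [ 0   1   0  -3  0 ]
  [ 0   0   2   1  0 ]
  [ 0  -8  -4  22  1 ]
R4 := R4 + 8·R2
  [ 1  -2   0   8  0 ]
  [ 0   1   0  -3  0 ]
  [ 0   0   2   1  0 ]
  [ 0   0  -4  -2  1 ]
R3 := 1/2·R3
  [ 1  -2   0    8  0 ]
  [ 0   1   0   -3  0 ]
  [ 0   0   1  1/2  0 ]
  [ 0   0  -4   -2  1 ]
R4 := R4 + 4·R3
  [ 1  -2  0    8  0 ]
  [ 0   1  0   -3  0 ]
  [ 0   0  1  1/2  0 ]
  [ 0   0  0    0  1 ]
R1 := R1 + 2·R2
  [ 1  0  0    2  0 ]
  [ 0  1  0   -3  0 ]
  [ 0  0  1  1/2  0 ]
  [ 0  0  0    0  1 ]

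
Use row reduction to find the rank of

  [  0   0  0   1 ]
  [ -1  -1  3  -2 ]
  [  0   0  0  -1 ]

rank = 2

R1 <=> R2
  [ -1  -1  3  -2 ]
  [  0   0  0   1 ]
  [  0   0  0  -1 ]
R1 → -1·R1
  [ 1  1  -3   2 ]
  [ 0  0   0   1 ]
  [ 0  0   0  -1 ]
R3 → R3 + R2
  [ 1  1  -3  2 ]
  [ 0  0   0  1 ]
  [ 0  0   0  0 ]
R1 → R1 − 2·R2
  [ 1  1  -3  0 ]
  [ 0  0   0  1 ]
  [ 0  0   0  0 ]
The reduced form has 2 nonzero rows.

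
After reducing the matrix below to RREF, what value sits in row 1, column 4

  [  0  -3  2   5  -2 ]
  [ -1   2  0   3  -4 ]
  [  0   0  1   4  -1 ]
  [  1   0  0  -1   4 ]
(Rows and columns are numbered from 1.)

ρ1 <=> ρ2
  [ -1   2  0   3  -4 ]
  [  0  -3  2   5  -2 ]
  [  0   0  1   4  -1 ]
  [  1   0  0  -1   4 ]
ρ1 → -1·ρ1
  [ 1  -2  0  -3   4 ]
  [ 0  -3  2   5  -2 ]
  [ 0   0  1   4  -1 ]
  [ 1   0  0  -1   4 ]
ρ4 → ρ4 − ρ1
  [ 1  -2  0  -3   4 ]
  [ 0  -3  2   5  -2 ]
  [ 0   0  1   4  -1 ]
  [ 0   2  0   2   0 ]
ρ2 → -1/3·ρ2
  [ 1  -2     0    -3    4 ]
  [ 0   1  -2/3  -5/3  2/3 ]
  [ 0   0     1     4   -1 ]
  [ 0   2     0     2    0 ]
ρ4 → ρ4 − 2·ρ2
  [ 1  -2     0    -3     4 ]
  [ 0   1  -2/3  -5/3   2/3 ]
  [ 0   0     1     4    -1 ]
  [ 0   0   4/3  16/3  -4/3 ]
ρ4 → ρ4 − 4/3·ρ3
  [ 1  -2     0    -3    4 ]
  [ 0   1  -2/3  -5/3  2/3 ]
  [ 0   0     1     4   -1 ]
  [ 0   0     0     0    0 ]
ρ2 → ρ2 + 2/3·ρ3
  [ 1  -2  0  -3   4 ]
  [ 0   1  0   1   0 ]
  [ 0   0  1   4  -1 ]
  [ 0   0  0   0   0 ]
ρ1 → ρ1 + 2·ρ2
  [ 1  0  0  -1   4 ]
  [ 0  1  0   1   0 ]
  [ 0  0  1   4  -1 ]
  [ 0  0  0   0   0 ]

-1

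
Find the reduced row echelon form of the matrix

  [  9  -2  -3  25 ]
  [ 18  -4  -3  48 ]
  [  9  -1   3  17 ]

ρ1 → 1/9·ρ1
  [  1  -2/9  -1/3  25/9 ]
  [ 18    -4    -3    48 ]
  [  9    -1     3    17 ]
ρ2 → ρ2 − 18·ρ1
  [ 1  -2/9  -1/3  25/9 ]
  [ 0     0     3    -2 ]
  [ 9    -1     3    17 ]
ρ3 → ρ3 − 9·ρ1
  [ 1  -2/9  -1/3  25/9 ]
  [ 0     0     3    -2 ]
  [ 0     1     6    -8 ]
ρ2 <=> ρ3
  [ 1  -2/9  -1/3  25/9 ]
  [ 0     1     6    -8 ]
  [ 0     0     3    -2 ]
ρ3 → 1/3·ρ3
  [ 1  -2/9  -1/3  25/9 ]
  [ 0     1     6    -8 ]
  [ 0     0     1  -2/3 ]
ρ2 → ρ2 − 6·ρ3
  [ 1  -2/9  -1/3  25/9 ]
  [ 0     1     0    -4 ]
  [ 0     0     1  -2/3 ]
ρ1 → ρ1 + 1/3·ρ3
  [ 1  -2/9  0  23/9 ]
  [ 0     1  0    -4 ]
  [ 0     0  1  -2/3 ]
ρ1 → ρ1 + 2/9·ρ2
  [ 1  0  0   5/3 ]
  [ 0  1  0    -4 ]
  [ 0  0  1  -2/3 ]

[[1, 0, 0, 5/3], [0, 1, 0, -4], [0, 0, 1, -2/3]]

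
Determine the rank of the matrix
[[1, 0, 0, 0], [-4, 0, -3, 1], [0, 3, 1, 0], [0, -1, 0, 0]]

rank = 4

R2 ← R2 + 4·R1
  [ 1   0   0  0 ]
  [ 0   0  -3  1 ]
  [ 0   3   1  0 ]
  [ 0  -1   0  0 ]
R2 <=> R3
  [ 1   0   0  0 ]
  [ 0   3   1  0 ]
  [ 0   0  -3  1 ]
  [ 0  -1   0  0 ]
R2 ← 1/3·R2
  [ 1   0    0  0 ]
  [ 0   1  1/3  0 ]
  [ 0   0   -3  1 ]
  [ 0  -1    0  0 ]
R4 ← R4 + R2
  [ 1  0    0  0 ]
  [ 0  1  1/3  0 ]
  [ 0  0   -3  1 ]
  [ 0  0  1/3  0 ]
R3 ← -1/3·R3
  [ 1  0    0     0 ]
  [ 0  1  1/3     0 ]
  [ 0  0    1  -1/3 ]
  [ 0  0  1/3     0 ]
R4 ← R4 − 1/3·R3
  [ 1  0    0     0 ]
  [ 0  1  1/3     0 ]
  [ 0  0    1  -1/3 ]
  [ 0  0    0   1/9 ]
R4 ← 9·R4
  [ 1  0    0     0 ]
  [ 0  1  1/3     0 ]
  [ 0  0    1  -1/3 ]
  [ 0  0    0     1 ]
R3 ← R3 + 1/3·R4
  [ 1  0    0  0 ]
  [ 0  1  1/3  0 ]
  [ 0  0    1  0 ]
  [ 0  0    0  1 ]
R2 ← R2 − 1/3·R3
  [ 1  0  0  0 ]
  [ 0  1  0  0 ]
  [ 0  0  1  0 ]
  [ 0  0  0  1 ]
The reduced form has 4 nonzero rows.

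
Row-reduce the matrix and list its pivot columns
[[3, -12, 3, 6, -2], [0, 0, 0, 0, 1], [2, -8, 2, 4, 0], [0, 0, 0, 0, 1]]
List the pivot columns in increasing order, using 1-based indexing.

1, 5

r1 ← 1/3·r1
  [ 1  -4  1  2  -2/3 ]
  [ 0   0  0  0     1 ]
  [ 2  -8  2  4     0 ]
  [ 0   0  0  0     1 ]
r3 ← r3 − 2·r1
  [ 1  -4  1  2  -2/3 ]
  [ 0   0  0  0     1 ]
  [ 0   0  0  0   4/3 ]
  [ 0   0  0  0     1 ]
r3 ← r3 − 4/3·r2
  [ 1  -4  1  2  -2/3 ]
  [ 0   0  0  0     1 ]
  [ 0   0  0  0     0 ]
  [ 0   0  0  0     1 ]
r4 ← r4 − r2
  [ 1  -4  1  2  -2/3 ]
  [ 0   0  0  0     1 ]
  [ 0   0  0  0     0 ]
  [ 0   0  0  0     0 ]
r1 ← r1 + 2/3·r2
  [ 1  -4  1  2  0 ]
  [ 0   0  0  0  1 ]
  [ 0   0  0  0  0 ]
  [ 0   0  0  0  0 ]
Pivot columns are the columns containing a leading 1.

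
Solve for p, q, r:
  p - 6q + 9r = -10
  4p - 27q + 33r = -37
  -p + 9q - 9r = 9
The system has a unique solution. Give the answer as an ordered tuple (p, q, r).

Form the augmented matrix and row-reduce:
  [  1   -6   9  |  -10 ]
  [  4  -27  33  |  -37 ]
  [ -1    9  -9  |    9 ]
r2 → r2 − 4·r1
  [  1  -6   9  |  -10 ]
  [  0  -3  -3  |    3 ]
  [ -1   9  -9  |    9 ]
r3 → r3 + r1
  [ 1  -6   9  |  -10 ]
  [ 0  -3  -3  |    3 ]
  [ 0   3   0  |   -1 ]
r2 → -1/3·r2
  [ 1  -6  9  |  -10 ]
  [ 0   1  1  |   -1 ]
  [ 0   3  0  |   -1 ]
r3 → r3 − 3·r2
  [ 1  -6   9  |  -10 ]
  [ 0   1   1  |   -1 ]
  [ 0   0  -3  |    2 ]
r3 → -1/3·r3
  [ 1  -6  9  |   -10 ]
  [ 0   1  1  |    -1 ]
  [ 0   0  1  |  -2/3 ]
r2 → r2 − r3
  [ 1  -6  9  |   -10 ]
  [ 0   1  0  |  -1/3 ]
  [ 0   0  1  |  -2/3 ]
r1 → r1 − 9·r3
  [ 1  -6  0  |    -4 ]
  [ 0   1  0  |  -1/3 ]
  [ 0   0  1  |  -2/3 ]
r1 → r1 + 6·r2
  [ 1  0  0  |    -6 ]
  [ 0  1  0  |  -1/3 ]
  [ 0  0  1  |  -2/3 ]
Reading off the last column: p = -6, q = -1/3, r = -2/3.

(-6, -1/3, -2/3)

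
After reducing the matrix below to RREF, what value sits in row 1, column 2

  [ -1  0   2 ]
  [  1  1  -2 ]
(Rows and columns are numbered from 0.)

0

r1 ← -1·r1
  [ 1  0  -2 ]
  [ 1  1  -2 ]
r2 ← r2 − r1
  [ 1  0  -2 ]
  [ 0  1   0 ]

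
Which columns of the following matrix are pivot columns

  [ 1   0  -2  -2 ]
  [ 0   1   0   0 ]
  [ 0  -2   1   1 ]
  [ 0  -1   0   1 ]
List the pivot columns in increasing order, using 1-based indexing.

r3 → r3 + 2·r2
  [ 1   0  -2  -2 ]
  [ 0   1   0   0 ]
  [ 0   0   1   1 ]
  [ 0  -1   0   1 ]
r4 → r4 + r2
  [ 1  0  -2  -2 ]
  [ 0  1   0   0 ]
  [ 0  0   1   1 ]
  [ 0  0   0   1 ]
r3 → r3 − r4
  [ 1  0  -2  -2 ]
  [ 0  1   0   0 ]
  [ 0  0   1   0 ]
  [ 0  0   0   1 ]
r1 → r1 + 2·r4
  [ 1  0  -2  0 ]
  [ 0  1   0  0 ]
  [ 0  0   1  0 ]
  [ 0  0   0  1 ]
r1 → r1 + 2·r3
  [ 1  0  0  0 ]
  [ 0  1  0  0 ]
  [ 0  0  1  0 ]
  [ 0  0  0  1 ]
Pivot columns are the columns containing a leading 1.

1, 2, 3, 4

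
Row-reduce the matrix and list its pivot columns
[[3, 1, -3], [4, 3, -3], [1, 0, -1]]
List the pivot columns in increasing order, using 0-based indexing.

0, 1, 2

ρ1 ← 1/3·ρ1
ρ2 ← ρ2 − 4·ρ1
ρ3 ← ρ3 − ρ1
ρ2 ← 3/5·ρ2
ρ3 ← ρ3 + 1/3·ρ2
ρ3 ← 5·ρ3
ρ2 ← ρ2 − 3/5·ρ3
ρ1 ← ρ1 + ρ3
ρ1 ← ρ1 − 1/3·ρ2
Pivot columns are the columns containing a leading 1.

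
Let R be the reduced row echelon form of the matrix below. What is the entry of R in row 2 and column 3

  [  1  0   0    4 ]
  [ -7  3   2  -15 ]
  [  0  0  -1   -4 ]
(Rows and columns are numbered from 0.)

Add 7 times ρ1 to ρ2.
  [ 1  0   0   4 ]
  [ 0  3   2  13 ]
  [ 0  0  -1  -4 ]
Multiply ρ2 by 1/3.
  [ 1  0    0     4 ]
  [ 0  1  2/3  13/3 ]
  [ 0  0   -1    -4 ]
Multiply ρ3 by -1.
  [ 1  0    0     4 ]
  [ 0  1  2/3  13/3 ]
  [ 0  0    1     4 ]
Subtract 2/3 times ρ3 from ρ2.
  [ 1  0  0    4 ]
  [ 0  1  0  5/3 ]
  [ 0  0  1    4 ]

4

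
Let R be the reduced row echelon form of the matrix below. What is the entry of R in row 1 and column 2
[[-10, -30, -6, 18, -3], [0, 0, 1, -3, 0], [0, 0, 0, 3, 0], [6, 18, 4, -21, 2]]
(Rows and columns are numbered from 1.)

r1 := -1/10·r1
  [ 1   3  3/5  -9/5  3/10 ]
  [ 0   0    1    -3     0 ]
  [ 0   0    0     3     0 ]
  [ 6  18    4   -21     2 ]
r4 := r4 − 6·r1
  [ 1  3  3/5   -9/5  3/10 ]
  [ 0  0    1     -3     0 ]
  [ 0  0    0      3     0 ]
  [ 0  0  2/5  -51/5   1/5 ]
r4 := r4 − 2/5·r2
  [ 1  3  3/5  -9/5  3/10 ]
  [ 0  0    1    -3     0 ]
  [ 0  0    0     3     0 ]
  [ 0  0    0    -9   1/5 ]
r3 := 1/3·r3
  [ 1  3  3/5  -9/5  3/10 ]
  [ 0  0    1    -3     0 ]
  [ 0  0    0     1     0 ]
  [ 0  0    0    -9   1/5 ]
r4 := r4 + 9·r3
  [ 1  3  3/5  -9/5  3/10 ]
  [ 0  0    1    -3     0 ]
  [ 0  0    0     1     0 ]
  [ 0  0    0     0   1/5 ]
r4 := 5·r4
  [ 1  3  3/5  -9/5  3/10 ]
  [ 0  0    1    -3     0 ]
  [ 0  0    0     1     0 ]
  [ 0  0    0     0     1 ]
r1 := r1 − 3/10·r4
  [ 1  3  3/5  -9/5  0 ]
  [ 0  0    1    -3  0 ]
  [ 0  0    0     1  0 ]
  [ 0  0    0     0  1 ]
r2 := r2 + 3·r3
  [ 1  3  3/5  -9/5  0 ]
  [ 0  0    1     0  0 ]
  [ 0  0    0     1  0 ]
  [ 0  0    0     0  1 ]
r1 := r1 + 9/5·r3
  [ 1  3  3/5  0  0 ]
  [ 0  0    1  0  0 ]
  [ 0  0    0  1  0 ]
  [ 0  0    0  0  1 ]
r1 := r1 − 3/5·r2
  [ 1  3  0  0  0 ]
  [ 0  0  1  0  0 ]
  [ 0  0  0  1  0 ]
  [ 0  0  0  0  1 ]

3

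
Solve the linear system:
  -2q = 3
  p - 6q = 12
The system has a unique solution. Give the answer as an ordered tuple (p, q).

Form the augmented matrix and row-reduce:
  [ 0  -2  |   3 ]
  [ 1  -6  |  12 ]
Swap R1 and R2.
  [ 1  -6  |  12 ]
  [ 0  -2  |   3 ]
Multiply R2 by -1/2.
  [ 1  -6  |    12 ]
  [ 0   1  |  -3/2 ]
Add 6 times R2 to R1.
  [ 1  0  |     3 ]
  [ 0  1  |  -3/2 ]
Reading off the last column: p = 3, q = -3/2.

(3, -3/2)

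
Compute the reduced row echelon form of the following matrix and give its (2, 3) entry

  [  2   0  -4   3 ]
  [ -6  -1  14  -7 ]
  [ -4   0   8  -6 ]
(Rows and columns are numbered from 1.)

r1 -> 1/2·r1
  [  1   0  -2  3/2 ]
  [ -6  -1  14   -7 ]
  [ -4   0   8   -6 ]
r2 -> r2 + 6·r1
  [  1   0  -2  3/2 ]
  [  0  -1   2    2 ]
  [ -4   0   8   -6 ]
r3 -> r3 + 4·r1
  [ 1   0  -2  3/2 ]
  [ 0  -1   2    2 ]
  [ 0   0   0    0 ]
r2 -> -1·r2
  [ 1  0  -2  3/2 ]
  [ 0  1  -2   -2 ]
  [ 0  0   0    0 ]

-2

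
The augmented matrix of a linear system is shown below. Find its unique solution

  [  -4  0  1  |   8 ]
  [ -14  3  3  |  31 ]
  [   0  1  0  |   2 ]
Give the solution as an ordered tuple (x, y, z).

(-1/2, 2, 6)

R1 := -1/4·R1
  [   1  0  -1/4  |  -2 ]
  [ -14  3     3  |  31 ]
  [   0  1     0  |   2 ]
R2 := R2 + 14·R1
  [ 1  0  -1/4  |  -2 ]
  [ 0  3  -1/2  |   3 ]
  [ 0  1     0  |   2 ]
R2 := 1/3·R2
  [ 1  0  -1/4  |  -2 ]
  [ 0  1  -1/6  |   1 ]
  [ 0  1     0  |   2 ]
R3 := R3 − R2
  [ 1  0  -1/4  |  -2 ]
  [ 0  1  -1/6  |   1 ]
  [ 0  0   1/6  |   1 ]
R3 := 6·R3
  [ 1  0  -1/4  |  -2 ]
  [ 0  1  -1/6  |   1 ]
  [ 0  0     1  |   6 ]
R2 := R2 + 1/6·R3
  [ 1  0  -1/4  |  -2 ]
  [ 0  1     0  |   2 ]
  [ 0  0     1  |   6 ]
R1 := R1 + 1/4·R3
  [ 1  0  0  |  -1/2 ]
  [ 0  1  0  |     2 ]
  [ 0  0  1  |     6 ]
Reading off the last column: x = -1/2, y = 2, z = 6.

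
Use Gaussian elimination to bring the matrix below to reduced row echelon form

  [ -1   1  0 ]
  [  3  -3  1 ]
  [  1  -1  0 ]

[[1, -1, 0], [0, 0, 1], [0, 0, 0]]

R1 -> -1·R1
  [ 1  -1  0 ]
  [ 3  -3  1 ]
  [ 1  -1  0 ]
R2 -> R2 − 3·R1
  [ 1  -1  0 ]
  [ 0   0  1 ]
  [ 1  -1  0 ]
R3 -> R3 − R1
  [ 1  -1  0 ]
  [ 0   0  1 ]
  [ 0   0  0 ]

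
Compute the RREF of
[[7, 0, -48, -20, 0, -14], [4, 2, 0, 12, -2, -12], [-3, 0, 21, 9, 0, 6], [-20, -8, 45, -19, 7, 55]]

ρ1 -> 1/7·ρ1
  [   1   0  -48/7  -20/7   0   -2 ]
  [   4   2      0     12  -2  -12 ]
  [  -3   0     21      9   0    6 ]
  [ -20  -8     45    -19   7   55 ]
ρ2 -> ρ2 − 4·ρ1
  [   1   0  -48/7  -20/7   0  -2 ]
  [   0   2  192/7  164/7  -2  -4 ]
  [  -3   0     21      9   0   6 ]
  [ -20  -8     45    -19   7  55 ]
ρ3 -> ρ3 + 3·ρ1
  [   1   0  -48/7  -20/7   0  -2 ]
  [   0   2  192/7  164/7  -2  -4 ]
  [   0   0    3/7    3/7   0   0 ]
  [ -20  -8     45    -19   7  55 ]
ρ4 -> ρ4 + 20·ρ1
  [ 1   0   -48/7   -20/7   0  -2 ]
  [ 0   2   192/7   164/7  -2  -4 ]
  [ 0   0     3/7     3/7   0   0 ]
  [ 0  -8  -645/7  -533/7   7  15 ]
ρ2 -> 1/2·ρ2
  [ 1   0   -48/7   -20/7   0  -2 ]
  [ 0   1    96/7    82/7  -1  -2 ]
  [ 0   0     3/7     3/7   0   0 ]
  [ 0  -8  -645/7  -533/7   7  15 ]
ρ4 -> ρ4 + 8·ρ2
  [ 1  0  -48/7  -20/7   0  -2 ]
  [ 0  1   96/7   82/7  -1  -2 ]
  [ 0  0    3/7    3/7   0   0 ]
  [ 0  0  123/7  123/7  -1  -1 ]
ρ3 -> 7/3·ρ3
  [ 1  0  -48/7  -20/7   0  -2 ]
  [ 0  1   96/7   82/7  -1  -2 ]
  [ 0  0      1      1   0   0 ]
  [ 0  0  123/7  123/7  -1  -1 ]
ρ4 -> ρ4 − 123/7·ρ3
  [ 1  0  -48/7  -20/7   0  -2 ]
  [ 0  1   96/7   82/7  -1  -2 ]
  [ 0  0      1      1   0   0 ]
  [ 0  0      0      0  -1  -1 ]
ρ4 -> -1·ρ4
  [ 1  0  -48/7  -20/7   0  -2 ]
  [ 0  1   96/7   82/7  -1  -2 ]
  [ 0  0      1      1   0   0 ]
  [ 0  0      0      0   1   1 ]
ρ2 -> ρ2 + ρ4
  [ 1  0  -48/7  -20/7  0  -2 ]
  [ 0  1   96/7   82/7  0  -1 ]
  [ 0  0      1      1  0   0 ]
  [ 0  0      0      0  1   1 ]
ρ2 -> ρ2 − 96/7·ρ3
  [ 1  0  -48/7  -20/7  0  -2 ]
  [ 0  1      0     -2  0  -1 ]
  [ 0  0      1      1  0   0 ]
  [ 0  0      0      0  1   1 ]
ρ1 -> ρ1 + 48/7·ρ3
  [ 1  0  0   4  0  -2 ]
  [ 0  1  0  -2  0  -1 ]
  [ 0  0  1   1  0   0 ]
  [ 0  0  0   0  1   1 ]

[[1, 0, 0, 4, 0, -2], [0, 1, 0, -2, 0, -1], [0, 0, 1, 1, 0, 0], [0, 0, 0, 0, 1, 1]]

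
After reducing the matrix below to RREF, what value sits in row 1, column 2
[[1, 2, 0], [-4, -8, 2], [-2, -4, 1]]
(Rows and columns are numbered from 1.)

r2 := r2 + 4·r1
  [  1   2  0 ]
  [  0   0  2 ]
  [ -2  -4  1 ]
r3 := r3 + 2·r1
  [ 1  2  0 ]
  [ 0  0  2 ]
  [ 0  0  1 ]
r2 := 1/2·r2
  [ 1  2  0 ]
  [ 0  0  1 ]
  [ 0  0  1 ]
r3 := r3 − r2
  [ 1  2  0 ]
  [ 0  0  1 ]
  [ 0  0  0 ]

2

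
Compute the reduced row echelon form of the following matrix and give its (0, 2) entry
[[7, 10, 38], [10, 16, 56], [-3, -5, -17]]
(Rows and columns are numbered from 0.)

4

R1 ← 1/7·R1
  [  1  10/7  38/7 ]
  [ 10    16    56 ]
  [ -3    -5   -17 ]
R2 ← R2 − 10·R1
  [  1  10/7  38/7 ]
  [  0  12/7  12/7 ]
  [ -3    -5   -17 ]
R3 ← R3 + 3·R1
  [ 1  10/7  38/7 ]
  [ 0  12/7  12/7 ]
  [ 0  -5/7  -5/7 ]
R2 ← 7/12·R2
  [ 1  10/7  38/7 ]
  [ 0     1     1 ]
  [ 0  -5/7  -5/7 ]
R3 ← R3 + 5/7·R2
  [ 1  10/7  38/7 ]
  [ 0     1     1 ]
  [ 0     0     0 ]
R1 ← R1 − 10/7·R2
  [ 1  0  4 ]
  [ 0  1  1 ]
  [ 0  0  0 ]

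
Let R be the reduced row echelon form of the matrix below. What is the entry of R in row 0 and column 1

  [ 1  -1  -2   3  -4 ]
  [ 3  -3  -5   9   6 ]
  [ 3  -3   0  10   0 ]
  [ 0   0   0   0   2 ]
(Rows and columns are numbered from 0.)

-1

R2 -> R2 − 3·R1
  [ 1  -1  -2   3  -4 ]
  [ 0   0   1   0  18 ]
  [ 3  -3   0  10   0 ]
  [ 0   0   0   0   2 ]
R3 -> R3 − 3·R1
  [ 1  -1  -2  3  -4 ]
  [ 0   0   1  0  18 ]
  [ 0   0   6  1  12 ]
  [ 0   0   0  0   2 ]
R3 -> R3 − 6·R2
  [ 1  -1  -2  3   -4 ]
  [ 0   0   1  0   18 ]
  [ 0   0   0  1  -96 ]
  [ 0   0   0  0    2 ]
R4 -> 1/2·R4
  [ 1  -1  -2  3   -4 ]
  [ 0   0   1  0   18 ]
  [ 0   0   0  1  -96 ]
  [ 0   0   0  0    1 ]
R3 -> R3 + 96·R4
  [ 1  -1  -2  3  -4 ]
  [ 0   0   1  0  18 ]
  [ 0   0   0  1   0 ]
  [ 0   0   0  0   1 ]
R2 -> R2 − 18·R4
  [ 1  -1  -2  3  -4 ]
  [ 0   0   1  0   0 ]
  [ 0   0   0  1   0 ]
  [ 0   0   0  0   1 ]
R1 -> R1 + 4·R4
  [ 1  -1  -2  3  0 ]
  [ 0   0   1  0  0 ]
  [ 0   0   0  1  0 ]
  [ 0   0   0  0  1 ]
R1 -> R1 − 3·R3
  [ 1  -1  -2  0  0 ]
  [ 0   0   1  0  0 ]
  [ 0   0   0  1  0 ]
  [ 0   0   0  0  1 ]
R1 -> R1 + 2·R2
  [ 1  -1  0  0  0 ]
  [ 0   0  1  0  0 ]
  [ 0   0  0  1  0 ]
  [ 0   0  0  0  1 ]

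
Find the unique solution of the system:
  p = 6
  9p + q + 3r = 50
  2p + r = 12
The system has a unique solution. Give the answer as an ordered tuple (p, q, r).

(6, -4, 0)

Form the augmented matrix and row-reduce:
  [ 1  0  0  |   6 ]
  [ 9  1  3  |  50 ]
  [ 2  0  1  |  12 ]
R2 → R2 − 9·R1
R3 → R3 − 2·R1
R2 → R2 − 3·R3
Reading off the last column: p = 6, q = -4, r = 0.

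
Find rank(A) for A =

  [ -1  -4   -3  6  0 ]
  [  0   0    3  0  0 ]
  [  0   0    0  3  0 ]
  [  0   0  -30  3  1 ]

rank = 4

R1 -> -1·R1
  [ 1  4    3  -6  0 ]
  [ 0  0    3   0  0 ]
  [ 0  0    0   3  0 ]
  [ 0  0  -30   3  1 ]
R2 -> 1/3·R2
  [ 1  4    3  -6  0 ]
  [ 0  0    1   0  0 ]
  [ 0  0    0   3  0 ]
  [ 0  0  -30   3  1 ]
R4 -> R4 + 30·R2
  [ 1  4  3  -6  0 ]
  [ 0  0  1   0  0 ]
  [ 0  0  0   3  0 ]
  [ 0  0  0   3  1 ]
R3 -> 1/3·R3
  [ 1  4  3  -6  0 ]
  [ 0  0  1   0  0 ]
  [ 0  0  0   1  0 ]
  [ 0  0  0   3  1 ]
R4 -> R4 − 3·R3
  [ 1  4  3  -6  0 ]
  [ 0  0  1   0  0 ]
  [ 0  0  0   1  0 ]
  [ 0  0  0   0  1 ]
R1 -> R1 + 6·R3
  [ 1  4  3  0  0 ]
  [ 0  0  1  0  0 ]
  [ 0  0  0  1  0 ]
  [ 0  0  0  0  1 ]
R1 -> R1 − 3·R2
  [ 1  4  0  0  0 ]
  [ 0  0  1  0  0 ]
  [ 0  0  0  1  0 ]
  [ 0  0  0  0  1 ]
The reduced form has 4 nonzero rows.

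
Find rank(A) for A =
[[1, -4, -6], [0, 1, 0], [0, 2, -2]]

rank = 3

r3 := r3 − 2·r2
  [ 1  -4  -6 ]
  [ 0   1   0 ]
  [ 0   0  -2 ]
r3 := -1/2·r3
  [ 1  -4  -6 ]
  [ 0   1   0 ]
  [ 0   0   1 ]
r1 := r1 + 6·r3
  [ 1  -4  0 ]
  [ 0   1  0 ]
  [ 0   0  1 ]
r1 := r1 + 4·r2
  [ 1  0  0 ]
  [ 0  1  0 ]
  [ 0  0  1 ]
The reduced form has 3 nonzero rows.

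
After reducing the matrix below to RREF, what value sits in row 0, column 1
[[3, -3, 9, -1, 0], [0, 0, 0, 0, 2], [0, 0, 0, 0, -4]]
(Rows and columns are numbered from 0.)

Multiply ρ1 by 1/3.
  [ 1  -1  3  -1/3   0 ]
  [ 0   0  0     0   2 ]
  [ 0   0  0     0  -4 ]
Multiply ρ2 by 1/2.
  [ 1  -1  3  -1/3   0 ]
  [ 0   0  0     0   1 ]
  [ 0   0  0     0  -4 ]
Add 4 times ρ2 to ρ3.
  [ 1  -1  3  -1/3  0 ]
  [ 0   0  0     0  1 ]
  [ 0   0  0     0  0 ]

-1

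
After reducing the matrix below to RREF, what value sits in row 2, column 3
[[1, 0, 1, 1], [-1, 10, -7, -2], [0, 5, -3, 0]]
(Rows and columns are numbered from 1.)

r2 := r2 + r1
  [ 1   0   1   1 ]
  [ 0  10  -6  -1 ]
  [ 0   5  -3   0 ]
r2 := 1/10·r2
  [ 1  0     1      1 ]
  [ 0  1  -3/5  -1/10 ]
  [ 0  5    -3      0 ]
r3 := r3 − 5·r2
  [ 1  0     1      1 ]
  [ 0  1  -3/5  -1/10 ]
  [ 0  0     0    1/2 ]
r3 := 2·r3
  [ 1  0     1      1 ]
  [ 0  1  -3/5  -1/10 ]
  [ 0  0     0      1 ]
r2 := r2 + 1/10·r3
  [ 1  0     1  1 ]
  [ 0  1  -3/5  0 ]
  [ 0  0     0  1 ]
r1 := r1 − r3
  [ 1  0     1  0 ]
  [ 0  1  -3/5  0 ]
  [ 0  0     0  1 ]

-3/5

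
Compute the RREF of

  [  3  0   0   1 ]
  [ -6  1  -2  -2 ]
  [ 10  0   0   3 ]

[[1, 0, 0, 0], [0, 1, -2, 0], [0, 0, 0, 1]]

r1 := 1/3·r1
  [  1  0   0  1/3 ]
  [ -6  1  -2   -2 ]
  [ 10  0   0    3 ]
r2 := r2 + 6·r1
  [  1  0   0  1/3 ]
  [  0  1  -2    0 ]
  [ 10  0   0    3 ]
r3 := r3 − 10·r1
  [ 1  0   0   1/3 ]
  [ 0  1  -2     0 ]
  [ 0  0   0  -1/3 ]
r3 := -3·r3
  [ 1  0   0  1/3 ]
  [ 0  1  -2    0 ]
  [ 0  0   0    1 ]
r1 := r1 − 1/3·r3
  [ 1  0   0  0 ]
  [ 0  1  -2  0 ]
  [ 0  0   0  1 ]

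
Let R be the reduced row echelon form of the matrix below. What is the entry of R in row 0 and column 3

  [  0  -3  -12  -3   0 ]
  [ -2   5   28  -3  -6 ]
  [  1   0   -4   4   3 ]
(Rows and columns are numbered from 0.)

Swap R1 and R2.
  [ -2   5   28  -3  -6 ]
  [  0  -3  -12  -3   0 ]
  [  1   0   -4   4   3 ]
Multiply R1 by -1/2.
  [ 1  -5/2  -14  3/2  3 ]
  [ 0    -3  -12   -3  0 ]
  [ 1     0   -4    4  3 ]
Subtract R1 from R3.
  [ 1  -5/2  -14  3/2  3 ]
  [ 0    -3  -12   -3  0 ]
  [ 0   5/2   10  5/2  0 ]
Multiply R2 by -1/3.
  [ 1  -5/2  -14  3/2  3 ]
  [ 0     1    4    1  0 ]
  [ 0   5/2   10  5/2  0 ]
Subtract 5/2 times R2 from R3.
  [ 1  -5/2  -14  3/2  3 ]
  [ 0     1    4    1  0 ]
  [ 0     0    0    0  0 ]
Add 5/2 times R2 to R1.
  [ 1  0  -4  4  3 ]
  [ 0  1   4  1  0 ]
  [ 0  0   0  0  0 ]

4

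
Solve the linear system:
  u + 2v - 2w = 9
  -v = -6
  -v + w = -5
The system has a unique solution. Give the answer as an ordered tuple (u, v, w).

(-1, 6, 1)

Form the augmented matrix and row-reduce:
  [ 1   2  -2  |   9 ]
  [ 0  -1   0  |  -6 ]
  [ 0  -1   1  |  -5 ]
r2 ← -1·r2
  [ 1   2  -2  |   9 ]
  [ 0   1   0  |   6 ]
  [ 0  -1   1  |  -5 ]
r3 ← r3 + r2
  [ 1  2  -2  |  9 ]
  [ 0  1   0  |  6 ]
  [ 0  0   1  |  1 ]
r1 ← r1 + 2·r3
  [ 1  2  0  |  11 ]
  [ 0  1  0  |   6 ]
  [ 0  0  1  |   1 ]
r1 ← r1 − 2·r2
  [ 1  0  0  |  -1 ]
  [ 0  1  0  |   6 ]
  [ 0  0  1  |   1 ]
Reading off the last column: u = -1, v = 6, w = 1.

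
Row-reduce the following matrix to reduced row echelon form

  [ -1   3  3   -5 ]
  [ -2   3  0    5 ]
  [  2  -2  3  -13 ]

[[1, 0, 0, -1], [0, 1, 0, 1], [0, 0, 1, -3]]

r1 ← -1·r1
r2 ← r2 + 2·r1
r3 ← r3 − 2·r1
r2 ← -1/3·r2
r3 ← r3 − 4·r2
r2 ← r2 − 2·r3
r1 ← r1 + 3·r3
r1 ← r1 + 3·r2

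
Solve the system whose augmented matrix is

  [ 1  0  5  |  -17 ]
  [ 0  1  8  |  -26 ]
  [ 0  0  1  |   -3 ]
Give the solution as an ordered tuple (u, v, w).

(-2, -2, -3)

r2 ← r2 − 8·r3
r1 ← r1 − 5·r3
Reading off the last column: u = -2, v = -2, w = -3.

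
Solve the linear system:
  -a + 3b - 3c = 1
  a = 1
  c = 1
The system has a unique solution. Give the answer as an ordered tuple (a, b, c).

(1, 5/3, 1)

Form the augmented matrix and row-reduce:
  [ -1  3  -3  |  1 ]
  [  1  0   0  |  1 ]
  [  0  0   1  |  1 ]
ρ1 := -1·ρ1
ρ2 := ρ2 − ρ1
ρ2 := 1/3·ρ2
ρ2 := ρ2 + ρ3
ρ1 := ρ1 − 3·ρ3
ρ1 := ρ1 + 3·ρ2
Reading off the last column: a = 1, b = 5/3, c = 1.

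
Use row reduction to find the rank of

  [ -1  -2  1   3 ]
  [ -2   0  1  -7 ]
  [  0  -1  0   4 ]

R1 ← -1·R1
R2 ← R2 + 2·R1
R2 ← 1/4·R2
R3 ← R3 + R2
R3 ← -4·R3
R2 ← R2 + 1/4·R3
R1 ← R1 + R3
R1 ← R1 − 2·R2
The reduced form has 3 nonzero rows.

rank = 3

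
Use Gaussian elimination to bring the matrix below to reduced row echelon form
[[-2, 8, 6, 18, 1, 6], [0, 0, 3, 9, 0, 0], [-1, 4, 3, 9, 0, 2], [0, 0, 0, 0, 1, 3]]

[[1, -4, 0, 0, 0, 0], [0, 0, 1, 3, 0, 0], [0, 0, 0, 0, 1, 0], [0, 0, 0, 0, 0, 1]]

Multiply ρ1 by -1/2.
  [  1  -4  -3  -9  -1/2  -3 ]
  [  0   0   3   9     0   0 ]
  [ -1   4   3   9     0   2 ]
  [  0   0   0   0     1   3 ]
Add ρ1 to ρ3.
  [ 1  -4  -3  -9  -1/2  -3 ]
  [ 0   0   3   9     0   0 ]
  [ 0   0   0   0  -1/2  -1 ]
  [ 0   0   0   0     1   3 ]
Multiply ρ2 by 1/3.
  [ 1  -4  -3  -9  -1/2  -3 ]
  [ 0   0   1   3     0   0 ]
  [ 0   0   0   0  -1/2  -1 ]
  [ 0   0   0   0     1   3 ]
Multiply ρ3 by -2.
  [ 1  -4  -3  -9  -1/2  -3 ]
  [ 0   0   1   3     0   0 ]
  [ 0   0   0   0     1   2 ]
  [ 0   0   0   0     1   3 ]
Subtract ρ3 from ρ4.
  [ 1  -4  -3  -9  -1/2  -3 ]
  [ 0   0   1   3     0   0 ]
  [ 0   0   0   0     1   2 ]
  [ 0   0   0   0     0   1 ]
Subtract 2 times ρ4 from ρ3.
  [ 1  -4  -3  -9  -1/2  -3 ]
  [ 0   0   1   3     0   0 ]
  [ 0   0   0   0     1   0 ]
  [ 0   0   0   0     0   1 ]
Add 3 times ρ4 to ρ1.
  [ 1  -4  -3  -9  -1/2  0 ]
  [ 0   0   1   3     0  0 ]
  [ 0   0   0   0     1  0 ]
  [ 0   0   0   0     0  1 ]
Add 1/2 times ρ3 to ρ1.
  [ 1  -4  -3  -9  0  0 ]
  [ 0   0   1   3  0  0 ]
  [ 0   0   0   0  1  0 ]
  [ 0   0   0   0  0  1 ]
Add 3 times ρ2 to ρ1.
  [ 1  -4  0  0  0  0 ]
  [ 0   0  1  3  0  0 ]
  [ 0   0  0  0  1  0 ]
  [ 0   0  0  0  0  1 ]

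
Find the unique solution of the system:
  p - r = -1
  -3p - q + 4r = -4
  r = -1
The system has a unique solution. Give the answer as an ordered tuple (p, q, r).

Form the augmented matrix and row-reduce:
  [  1   0  -1  |  -1 ]
  [ -3  -1   4  |  -4 ]
  [  0   0   1  |  -1 ]
R2 := R2 + 3·R1
  [ 1   0  -1  |  -1 ]
  [ 0  -1   1  |  -7 ]
  [ 0   0   1  |  -1 ]
R2 := -1·R2
  [ 1  0  -1  |  -1 ]
  [ 0  1  -1  |   7 ]
  [ 0  0   1  |  -1 ]
R2 := R2 + R3
  [ 1  0  -1  |  -1 ]
  [ 0  1   0  |   6 ]
  [ 0  0   1  |  -1 ]
R1 := R1 + R3
  [ 1  0  0  |  -2 ]
  [ 0  1  0  |   6 ]
  [ 0  0  1  |  -1 ]
Reading off the last column: p = -2, q = 6, r = -1.

(-2, 6, -1)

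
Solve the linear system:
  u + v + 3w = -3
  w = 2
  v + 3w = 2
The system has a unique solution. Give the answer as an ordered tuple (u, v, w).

Form the augmented matrix and row-reduce:
  [ 1  1  3  |  -3 ]
  [ 0  0  1  |   2 ]
  [ 0  1  3  |   2 ]
r2 <-> r3
r2 -> r2 − 3·r3
r1 -> r1 − 3·r3
r1 -> r1 − r2
Reading off the last column: u = -5, v = -4, w = 2.

(-5, -4, 2)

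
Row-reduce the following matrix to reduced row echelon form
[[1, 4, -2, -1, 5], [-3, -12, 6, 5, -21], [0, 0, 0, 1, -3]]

[[1, 4, -2, 0, 2], [0, 0, 0, 1, -3], [0, 0, 0, 0, 0]]

R2 -> R2 + 3·R1
  [ 1  4  -2  -1   5 ]
  [ 0  0   0   2  -6 ]
  [ 0  0   0   1  -3 ]
R2 -> 1/2·R2
  [ 1  4  -2  -1   5 ]
  [ 0  0   0   1  -3 ]
  [ 0  0   0   1  -3 ]
R3 -> R3 − R2
  [ 1  4  -2  -1   5 ]
  [ 0  0   0   1  -3 ]
  [ 0  0   0   0   0 ]
R1 -> R1 + R2
  [ 1  4  -2  0   2 ]
  [ 0  0   0  1  -3 ]
  [ 0  0   0  0   0 ]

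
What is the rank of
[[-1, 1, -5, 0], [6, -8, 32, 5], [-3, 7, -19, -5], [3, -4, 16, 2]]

rank = 3

r1 := -1·r1
  [  1  -1    5   0 ]
  [  6  -8   32   5 ]
  [ -3   7  -19  -5 ]
  [  3  -4   16   2 ]
r2 := r2 − 6·r1
  [  1  -1    5   0 ]
  [  0  -2    2   5 ]
  [ -3   7  -19  -5 ]
  [  3  -4   16   2 ]
r3 := r3 + 3·r1
  [ 1  -1   5   0 ]
  [ 0  -2   2   5 ]
  [ 0   4  -4  -5 ]
  [ 3  -4  16   2 ]
r4 := r4 − 3·r1
  [ 1  -1   5   0 ]
  [ 0  -2   2   5 ]
  [ 0   4  -4  -5 ]
  [ 0  -1   1   2 ]
r2 := -1/2·r2
  [ 1  -1   5     0 ]
  [ 0   1  -1  -5/2 ]
  [ 0   4  -4    -5 ]
  [ 0  -1   1     2 ]
r3 := r3 − 4·r2
  [ 1  -1   5     0 ]
  [ 0   1  -1  -5/2 ]
  [ 0   0   0     5 ]
  [ 0  -1   1     2 ]
r4 := r4 + r2
  [ 1  -1   5     0 ]
  [ 0   1  -1  -5/2 ]
  [ 0   0   0     5 ]
  [ 0   0   0  -1/2 ]
r3 := 1/5·r3
  [ 1  -1   5     0 ]
  [ 0   1  -1  -5/2 ]
  [ 0   0   0     1 ]
  [ 0   0   0  -1/2 ]
r4 := r4 + 1/2·r3
  [ 1  -1   5     0 ]
  [ 0   1  -1  -5/2 ]
  [ 0   0   0     1 ]
  [ 0   0   0     0 ]
r2 := r2 + 5/2·r3
  [ 1  -1   5  0 ]
  [ 0   1  -1  0 ]
  [ 0   0   0  1 ]
  [ 0   0   0  0 ]
r1 := r1 + r2
  [ 1  0   4  0 ]
  [ 0  1  -1  0 ]
  [ 0  0   0  1 ]
  [ 0  0   0  0 ]
The reduced form has 3 nonzero rows.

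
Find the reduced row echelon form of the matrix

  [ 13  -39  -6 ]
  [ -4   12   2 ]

[[1, -3, 0], [0, 0, 1]]

Multiply ρ1 by 1/13.
  [  1  -3  -6/13 ]
  [ -4  12      2 ]
Add 4 times ρ1 to ρ2.
  [ 1  -3  -6/13 ]
  [ 0   0   2/13 ]
Multiply ρ2 by 13/2.
  [ 1  -3  -6/13 ]
  [ 0   0      1 ]
Add 6/13 times ρ2 to ρ1.
  [ 1  -3  0 ]
  [ 0   0  1 ]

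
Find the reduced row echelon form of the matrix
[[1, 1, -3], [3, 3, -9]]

[[1, 1, -3], [0, 0, 0]]

R2 → R2 − 3·R1
  [ 1  1  -3 ]
  [ 0  0   0 ]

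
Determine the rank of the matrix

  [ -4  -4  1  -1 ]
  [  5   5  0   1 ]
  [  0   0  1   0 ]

rank = 3

r1 ← -1/4·r1
  [ 1  1  -1/4  1/4 ]
  [ 5  5     0    1 ]
  [ 0  0     1    0 ]
r2 ← r2 − 5·r1
  [ 1  1  -1/4   1/4 ]
  [ 0  0   5/4  -1/4 ]
  [ 0  0     1     0 ]
r2 ← 4/5·r2
  [ 1  1  -1/4   1/4 ]
  [ 0  0     1  -1/5 ]
  [ 0  0     1     0 ]
r3 ← r3 − r2
  [ 1  1  -1/4   1/4 ]
  [ 0  0     1  -1/5 ]
  [ 0  0     0   1/5 ]
r3 ← 5·r3
  [ 1  1  -1/4   1/4 ]
  [ 0  0     1  -1/5 ]
  [ 0  0     0     1 ]
r2 ← r2 + 1/5·r3
  [ 1  1  -1/4  1/4 ]
  [ 0  0     1    0 ]
  [ 0  0     0    1 ]
r1 ← r1 − 1/4·r3
  [ 1  1  -1/4  0 ]
  [ 0  0     1  0 ]
  [ 0  0     0  1 ]
r1 ← r1 + 1/4·r2
  [ 1  1  0  0 ]
  [ 0  0  1  0 ]
  [ 0  0  0  1 ]
The reduced form has 3 nonzero rows.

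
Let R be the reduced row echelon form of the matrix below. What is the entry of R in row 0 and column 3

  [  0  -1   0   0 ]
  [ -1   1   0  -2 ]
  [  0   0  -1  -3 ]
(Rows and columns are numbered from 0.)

2

ρ1 <-> ρ2
  [ -1   1   0  -2 ]
  [  0  -1   0   0 ]
  [  0   0  -1  -3 ]
ρ1 := -1·ρ1
  [ 1  -1   0   2 ]
  [ 0  -1   0   0 ]
  [ 0   0  -1  -3 ]
ρ2 := -1·ρ2
  [ 1  -1   0   2 ]
  [ 0   1   0   0 ]
  [ 0   0  -1  -3 ]
ρ3 := -1·ρ3
  [ 1  -1  0  2 ]
  [ 0   1  0  0 ]
  [ 0   0  1  3 ]
ρ1 := ρ1 + ρ2
  [ 1  0  0  2 ]
  [ 0  1  0  0 ]
  [ 0  0  1  3 ]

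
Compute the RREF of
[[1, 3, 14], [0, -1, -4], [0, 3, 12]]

R2 := -1·R2
  [ 1  3  14 ]
  [ 0  1   4 ]
  [ 0  3  12 ]
R3 := R3 − 3·R2
  [ 1  3  14 ]
  [ 0  1   4 ]
  [ 0  0   0 ]
R1 := R1 − 3·R2
  [ 1  0  2 ]
  [ 0  1  4 ]
  [ 0  0  0 ]

[[1, 0, 2], [0, 1, 4], [0, 0, 0]]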